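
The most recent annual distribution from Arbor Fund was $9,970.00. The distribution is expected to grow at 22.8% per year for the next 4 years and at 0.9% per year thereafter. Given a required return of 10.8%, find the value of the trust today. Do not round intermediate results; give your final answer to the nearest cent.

$205227.29

D_1 = 12243.16000
D_2 = 15034.60048
D_3 = 18462.48939
D_4 = 22671.93697
Terminal value at year 4: TV = D_4×(1+g_2)/(r−g_2) = 22875.98440/0.099 = 231070.54952
P_0 = D_1/(1+r)^1 + D_2/(1+r)^2 + D_3/(1+r)^3 + D_4/(1+r)^4 + TV/(1+r)^4
    = 11049.78339 + 12246.51084 + 13572.84775 + 15042.83126 + 153315.32063 = 205227.29388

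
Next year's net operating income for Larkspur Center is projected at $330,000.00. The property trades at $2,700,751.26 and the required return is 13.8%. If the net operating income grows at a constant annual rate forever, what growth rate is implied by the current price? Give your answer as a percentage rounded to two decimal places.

1.58%

P = D₁/(r−g) ⇒ g = r − D₁/P = 0.138 − $330,000.00/$2,700,751.26 = 0.015812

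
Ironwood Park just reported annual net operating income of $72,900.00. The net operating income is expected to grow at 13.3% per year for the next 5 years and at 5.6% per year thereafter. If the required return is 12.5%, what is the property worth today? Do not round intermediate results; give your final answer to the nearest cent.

$1528274.15

D_1 = 82595.70000
D_2 = 93580.92810
D_3 = 106027.19154
D_4 = 120128.80801
D_5 = 136105.93948
Terminal value at year 5: TV = D_5×(1+g_2)/(r−g_2) = 143727.87209/0.069 = 2083012.63896
P_0 = D_1/(1+r)^1 + D_2/(1+r)^2 + D_3/(1+r)^3 + D_4/(1+r)^4 + D_5/(1+r)^5 + TV/(1+r)^5
    = 73418.40000 + 73940.48640 + 74466.28541 + 74995.82344 + 75529.12708 + 1155924.03179 = 1528274.15413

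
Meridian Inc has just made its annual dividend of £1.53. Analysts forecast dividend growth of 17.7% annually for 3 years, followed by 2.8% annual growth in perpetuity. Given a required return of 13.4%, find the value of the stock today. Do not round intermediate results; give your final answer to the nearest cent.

D_1 = 1.80081
D_2 = 2.11955
D_3 = 2.49471
Terminal value at year 3: TV = D_3×(1+g_2)/(r−g_2) = 2.56457/0.106 = 24.19402
P_0 = D_1/(1+r)^1 + D_2/(1+r)^2 + D_3/(1+r)^3 + TV/(1+r)^3
    = 1.58802 + 1.64823 + 1.71073 + 16.59086 = 21.53784

£21.54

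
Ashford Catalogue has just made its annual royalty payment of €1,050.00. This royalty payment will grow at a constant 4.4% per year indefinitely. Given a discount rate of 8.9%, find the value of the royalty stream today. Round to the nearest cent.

€24360.00

D₁ = D₀ × (1 + g) = €1,050.00 × 1.044 = €1,096.2000
Growing perpetuity: P = D₁ / (r − g) = €1,096.2000 / (0.089 − 0.044) = €24,360.00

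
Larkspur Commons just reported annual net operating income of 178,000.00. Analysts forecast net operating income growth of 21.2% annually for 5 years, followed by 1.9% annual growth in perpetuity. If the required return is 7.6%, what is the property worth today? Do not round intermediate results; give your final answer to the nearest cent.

D_1 = 215736.00000
D_2 = 261472.03200
D_3 = 316904.10278
D_4 = 384087.77257
D_5 = 465514.38036
Terminal value at year 5: TV = D_5×(1+g_2)/(r−g_2) = 474359.15359/0.057 = 8322090.41380
P_0 = D_1/(1+r)^1 + D_2/(1+r)^2 + D_3/(1+r)^3 + D_4/(1+r)^4 + D_5/(1+r)^5 + TV/(1+r)^5
    = 200498.14126 + 225839.91377 + 254384.73558 + 286537.45309 + 322754.08285 + 5769937.02492 = 7059951.35147

7059951.35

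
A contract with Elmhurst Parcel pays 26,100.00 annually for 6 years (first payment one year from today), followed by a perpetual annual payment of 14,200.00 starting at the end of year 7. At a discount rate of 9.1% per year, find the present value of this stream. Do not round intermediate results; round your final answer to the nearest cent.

209267.60

PV of 6-year annuity: 26,100.00 × [1 − (1+0.091)^−6] / 0.091 = 116734.21901
Perpetuity value at year 6: 14,200.00 / 0.091 = 156043.95604
PV of perpetuity: 156043.95604 / (1+0.091)^6 = 92533.38478
Total PV = 116734.21901 + 92533.38478 = 209267.60379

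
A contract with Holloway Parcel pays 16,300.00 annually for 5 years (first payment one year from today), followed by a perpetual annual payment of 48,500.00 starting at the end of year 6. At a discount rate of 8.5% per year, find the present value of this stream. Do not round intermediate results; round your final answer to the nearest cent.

PV of 5-year annuity: 16,300.00 × [1 − (1+0.085)^−5] / 0.085 = 64232.46589
Perpetuity value at year 5: 48,500.00 / 0.085 = 570588.23529
PV of perpetuity: 570588.23529 / (1+0.085)^5 = 379467.09446
Total PV = 64232.46589 + 379467.09446 = 443699.56035

443699.56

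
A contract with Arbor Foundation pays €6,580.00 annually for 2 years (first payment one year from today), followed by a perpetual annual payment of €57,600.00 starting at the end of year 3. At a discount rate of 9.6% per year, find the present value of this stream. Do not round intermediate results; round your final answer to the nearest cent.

PV of 2-year annuity: €6,580.00 × [1 − (1+0.096)^−2] / 0.096 = 11481.43215
Perpetuity value at year 2: €57,600.00 / 0.096 = 600000.00000
PV of perpetuity: 600000.00000 / (1+0.096)^2 = 499493.84624
Total PV = 11481.43215 + 499493.84624 = 510975.27838

€510975.28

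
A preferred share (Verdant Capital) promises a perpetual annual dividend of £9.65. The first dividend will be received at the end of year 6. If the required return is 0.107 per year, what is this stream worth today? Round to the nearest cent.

£54.25

Value at end of year 5: C / r = £9.65 / 0.107 = £90.1869
Discount to today: PV = £90.1869 / (1 + 0.107)^5 = £90.1869 / 1.662410 = £54.25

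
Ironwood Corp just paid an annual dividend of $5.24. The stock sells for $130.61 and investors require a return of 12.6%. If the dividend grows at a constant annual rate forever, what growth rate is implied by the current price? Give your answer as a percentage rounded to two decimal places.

8.26%

P = D₀(1+g)/(r−g) ⇒ P(r−g) = D₀(1+g) ⇒ g(P+D₀) = P·r − D₀
g = (P·r − D₀)/(P + D₀) = ($130.61×0.126 − $5.24) / ($130.61 + $5.24) = 0.082568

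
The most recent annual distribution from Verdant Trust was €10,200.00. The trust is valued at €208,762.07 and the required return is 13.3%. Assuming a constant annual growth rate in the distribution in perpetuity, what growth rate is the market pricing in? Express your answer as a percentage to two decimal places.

8.02%

P = D₀(1+g)/(r−g) ⇒ P(r−g) = D₀(1+g) ⇒ g(P+D₀) = P·r − D₀
g = (P·r − D₀)/(P + D₀) = (€208,762.07×0.133 − €10,200.00) / (€208,762.07 + €10,200.00) = 0.080221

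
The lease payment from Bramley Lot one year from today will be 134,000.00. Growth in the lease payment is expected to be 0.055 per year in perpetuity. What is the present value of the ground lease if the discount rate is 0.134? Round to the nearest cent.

1696202.53

Growing perpetuity: P = D₁ / (r − g) = 134,000.0000 / (0.134 − 0.055) = 1,696,202.53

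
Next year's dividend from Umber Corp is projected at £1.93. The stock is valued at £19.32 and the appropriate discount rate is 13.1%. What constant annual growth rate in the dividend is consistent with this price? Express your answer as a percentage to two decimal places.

P = D₁/(r−g) ⇒ g = r − D₁/P = 0.131 − £1.93/£19.32 = 0.031104

3.11%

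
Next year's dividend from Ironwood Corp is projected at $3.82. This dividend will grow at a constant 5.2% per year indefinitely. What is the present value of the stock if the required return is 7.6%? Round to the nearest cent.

$159.17

Growing perpetuity: P = D₁ / (r − g) = $3.8200 / (0.076 − 0.052) = $159.17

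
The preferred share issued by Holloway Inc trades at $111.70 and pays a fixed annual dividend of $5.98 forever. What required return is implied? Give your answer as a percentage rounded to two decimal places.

5.35%

P = C/r ⇒ r = C/P = $5.98/$111.70 = 0.053536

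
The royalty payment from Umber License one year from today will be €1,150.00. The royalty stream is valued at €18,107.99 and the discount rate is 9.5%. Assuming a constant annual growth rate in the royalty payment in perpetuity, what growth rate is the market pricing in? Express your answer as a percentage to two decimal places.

P = D₁/(r−g) ⇒ g = r − D₁/P = 0.095 − €1,150.00/€18,107.99 = 0.031492

3.15%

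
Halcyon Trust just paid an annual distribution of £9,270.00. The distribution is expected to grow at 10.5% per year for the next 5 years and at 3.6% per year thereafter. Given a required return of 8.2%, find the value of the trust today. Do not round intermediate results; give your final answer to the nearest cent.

£281320.80

D_1 = 10243.35000
D_2 = 11318.90175
D_3 = 12507.38643
D_4 = 13820.66201
D_5 = 15271.83152
Terminal value at year 5: TV = D_5×(1+g_2)/(r−g_2) = 15821.61745/0.046 = 343948.20554
P_0 = D_1/(1+r)^1 + D_2/(1+r)^2 + D_3/(1+r)^3 + D_4/(1+r)^4 + D_5/(1+r)^5 + TV/(1+r)^5
    = 9467.05176 + 9668.29223 + 9873.81045 + 10083.69737 + 10298.04583 + 231929.90181 = 281320.79945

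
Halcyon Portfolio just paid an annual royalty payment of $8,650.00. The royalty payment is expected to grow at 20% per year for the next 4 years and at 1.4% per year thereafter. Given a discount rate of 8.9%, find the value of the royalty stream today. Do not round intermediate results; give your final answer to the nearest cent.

$216789.62

D_1 = 10380.00000
D_2 = 12456.00000
D_3 = 14947.20000
D_4 = 17936.64000
Terminal value at year 4: TV = D_4×(1+g_2)/(r−g_2) = 18187.75296/0.075 = 242503.37280
P_0 = D_1/(1+r)^1 + D_2/(1+r)^2 + D_3/(1+r)^3 + D_4/(1+r)^4 + TV/(1+r)^4
    = 9531.68044 + 10503.22914 + 11573.80621 + 12753.50547 + 172427.39390 = 216789.61515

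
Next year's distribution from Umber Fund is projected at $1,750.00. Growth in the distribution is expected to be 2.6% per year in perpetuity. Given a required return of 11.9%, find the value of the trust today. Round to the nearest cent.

$18817.20

Growing perpetuity: P = D₁ / (r − g) = $1,750.0000 / (0.119 − 0.026) = $18,817.20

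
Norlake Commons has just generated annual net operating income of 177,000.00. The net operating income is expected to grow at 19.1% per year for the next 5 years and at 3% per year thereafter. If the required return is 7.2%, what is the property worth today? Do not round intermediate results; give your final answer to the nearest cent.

8574752.80

D_1 = 210807.00000
D_2 = 251071.13700
D_3 = 299025.72417
D_4 = 356139.63748
D_5 = 424162.30824
Terminal value at year 5: TV = D_5×(1+g_2)/(r−g_2) = 436887.17749/0.042 = 10402075.65451
P_0 = D_1/(1+r)^1 + D_2/(1+r)^2 + D_3/(1+r)^3 + D_4/(1+r)^4 + D_5/(1+r)^5 + TV/(1+r)^5
    = 196648.32090 + 218477.75204 + 242730.41295 + 269675.30021 + 299611.27103 + 7347609.74193 = 8574752.79905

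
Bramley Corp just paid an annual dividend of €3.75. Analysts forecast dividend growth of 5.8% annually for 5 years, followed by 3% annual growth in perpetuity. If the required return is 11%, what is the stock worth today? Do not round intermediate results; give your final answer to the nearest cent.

€54.26

D_1 = 3.96750
D_2 = 4.19761
D_3 = 4.44108
D_4 = 4.69866
D_5 = 4.97118
Terminal value at year 5: TV = D_5×(1+g_2)/(r−g_2) = 5.12032/0.08 = 64.00396
P_0 = D_1/(1+r)^1 + D_2/(1+r)^2 + D_3/(1+r)^3 + D_4/(1+r)^4 + D_5/(1+r)^5 + TV/(1+r)^5
    = 3.57432 + 3.40688 + 3.24728 + 3.09515 + 2.95015 + 37.98323 = 54.25702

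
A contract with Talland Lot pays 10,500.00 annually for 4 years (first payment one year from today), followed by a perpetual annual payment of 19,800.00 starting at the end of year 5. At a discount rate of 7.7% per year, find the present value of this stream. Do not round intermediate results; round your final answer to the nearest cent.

226133.26

PV of 4-year annuity: 10,500.00 × [1 − (1+0.077)^−4] / 0.077 = 35010.83413
Perpetuity value at year 4: 19,800.00 / 0.077 = 257142.85714
PV of perpetuity: 257142.85714 / (1+0.077)^4 = 191122.42707
Total PV = 35010.83413 + 191122.42707 = 226133.26120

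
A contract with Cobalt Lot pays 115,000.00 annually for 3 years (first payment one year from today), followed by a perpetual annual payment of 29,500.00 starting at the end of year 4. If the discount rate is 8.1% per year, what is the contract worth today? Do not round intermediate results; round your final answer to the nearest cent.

584142.35

PV of 3-year annuity: 115,000.00 × [1 − (1+0.081)^−3] / 0.081 = 295832.20621
Perpetuity value at year 3: 29,500.00 / 0.081 = 364197.53086
PV of perpetuity: 364197.53086 / (1+0.081)^3 = 288310.13884
Total PV = 295832.20621 + 288310.13884 = 584142.34505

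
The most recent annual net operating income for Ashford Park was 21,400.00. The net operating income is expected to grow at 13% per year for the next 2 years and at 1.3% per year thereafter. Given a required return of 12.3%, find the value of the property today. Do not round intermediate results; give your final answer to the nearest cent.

D_1 = 24182.00000
D_2 = 27325.66000
Terminal value at year 2: TV = D_2×(1+g_2)/(r−g_2) = 27680.89358/0.11 = 251644.48709
P_0 = D_1/(1+r)^1 + D_2/(1+r)^2 + TV/(1+r)^2
    = 21533.39270 + 21667.61687 + 199539.05357 = 242740.06314

242740.06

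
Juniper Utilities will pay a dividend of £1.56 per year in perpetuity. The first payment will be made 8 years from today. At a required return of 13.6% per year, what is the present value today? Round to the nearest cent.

£4.70

Value at end of year 7: C / r = £1.56 / 0.136 = £11.4706
Discount to today: PV = £11.4706 / (1 + 0.136)^7 = £11.4706 / 2.441453 = £4.70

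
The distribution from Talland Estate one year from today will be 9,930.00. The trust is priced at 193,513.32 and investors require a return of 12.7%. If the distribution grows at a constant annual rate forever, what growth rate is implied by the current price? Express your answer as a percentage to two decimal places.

7.57%

P = D₁/(r−g) ⇒ g = r − D₁/P = 0.127 − 9,930.00/193,513.32 = 0.075686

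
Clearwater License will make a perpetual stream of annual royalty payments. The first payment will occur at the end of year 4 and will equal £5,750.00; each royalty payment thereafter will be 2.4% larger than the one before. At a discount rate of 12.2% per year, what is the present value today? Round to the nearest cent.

Value at end of year 3: C₁ / (r − g) = £5,750.00 / (0.122 − 0.024) = £58,673.4694
Discount to today: PV = £58,673.4694 / (1 + 0.122)^3 = £58,673.4694 / 1.412468 = £41,539.68

£41539.68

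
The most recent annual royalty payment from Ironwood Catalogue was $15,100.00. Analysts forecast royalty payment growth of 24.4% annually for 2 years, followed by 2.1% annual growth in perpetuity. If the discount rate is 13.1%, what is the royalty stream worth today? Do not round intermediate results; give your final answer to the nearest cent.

$204437.57

D_1 = 18784.40000
D_2 = 23367.79360
Terminal value at year 2: TV = D_2×(1+g_2)/(r−g_2) = 23858.51727/0.11 = 216895.61151
P_0 = D_1/(1+r)^1 + D_2/(1+r)^2 + TV/(1+r)^2
    = 16608.66490 + 18268.06289 + 169560.83832 = 204437.56611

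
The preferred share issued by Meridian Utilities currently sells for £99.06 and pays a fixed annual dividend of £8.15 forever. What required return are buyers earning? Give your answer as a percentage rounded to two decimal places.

P = C/r ⇒ r = C/P = £8.15/£99.06 = 0.082273

8.23%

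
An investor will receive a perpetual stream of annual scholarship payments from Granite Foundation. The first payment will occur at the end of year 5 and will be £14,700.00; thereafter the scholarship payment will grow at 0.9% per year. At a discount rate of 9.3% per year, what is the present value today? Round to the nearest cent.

Value at end of year 4: C₁ / (r − g) = £14,700.00 / (0.093 − 0.009) = £175,000.0000
Discount to today: PV = £175,000.0000 / (1 + 0.093)^4 = £175,000.0000 / 1.427186 = £122,618.90

£122618.90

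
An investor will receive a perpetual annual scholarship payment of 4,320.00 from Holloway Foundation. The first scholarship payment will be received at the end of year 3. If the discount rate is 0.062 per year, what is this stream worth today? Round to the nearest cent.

61779.31

Value at end of year 2: C / r = 4,320.00 / 0.062 = 69,677.4194
Discount to today: PV = 69,677.4194 / (1 + 0.062)^2 = 69,677.4194 / 1.127844 = 61,779.31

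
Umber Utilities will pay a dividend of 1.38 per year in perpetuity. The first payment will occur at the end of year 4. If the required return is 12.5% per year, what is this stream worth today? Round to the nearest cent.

Value at end of year 3: C / r = 1.38 / 0.125 = 11.0400
Discount to today: PV = 11.0400 / (1 + 0.125)^3 = 11.0400 / 1.423828 = 7.75

7.75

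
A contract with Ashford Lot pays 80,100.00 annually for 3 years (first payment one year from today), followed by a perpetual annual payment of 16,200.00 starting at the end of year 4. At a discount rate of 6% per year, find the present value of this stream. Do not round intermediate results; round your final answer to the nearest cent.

PV of 3-year annuity: 80,100.00 × [1 − (1+0.06)^−3] / 0.06 = 214108.25715
Perpetuity value at year 3: 16,200.00 / 0.06 = 270000.00000
PV of perpetuity: 270000.00000 / (1+0.06)^3 = 226697.20642
Total PV = 214108.25715 + 226697.20642 = 440805.46357

440805.46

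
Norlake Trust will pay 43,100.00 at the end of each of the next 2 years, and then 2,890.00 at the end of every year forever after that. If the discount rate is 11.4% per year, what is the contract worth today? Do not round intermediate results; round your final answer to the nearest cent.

93847.42

PV of 2-year annuity: 43,100.00 × [1 − (1+0.114)^−2] / 0.114 = 73419.57589
Perpetuity value at year 2: 2,890.00 / 0.114 = 25350.87719
PV of perpetuity: 25350.87719 / (1+0.114)^2 = 20427.84763
Total PV = 73419.57589 + 20427.84763 = 93847.42352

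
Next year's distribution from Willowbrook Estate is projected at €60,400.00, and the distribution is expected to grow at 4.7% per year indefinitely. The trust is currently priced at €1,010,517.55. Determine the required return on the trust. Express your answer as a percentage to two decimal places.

10.68%

P = D₁/(r − g) ⇒ r = D₁/P + g = €60,400.0000/€1,010,517.55 + 0.047 = 0.059771 + 0.047 = 0.106771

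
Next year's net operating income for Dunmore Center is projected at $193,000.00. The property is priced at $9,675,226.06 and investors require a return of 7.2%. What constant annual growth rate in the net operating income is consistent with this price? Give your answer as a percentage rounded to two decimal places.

5.21%

P = D₁/(r−g) ⇒ g = r − D₁/P = 0.072 − $193,000.00/$9,675,226.06 = 0.052052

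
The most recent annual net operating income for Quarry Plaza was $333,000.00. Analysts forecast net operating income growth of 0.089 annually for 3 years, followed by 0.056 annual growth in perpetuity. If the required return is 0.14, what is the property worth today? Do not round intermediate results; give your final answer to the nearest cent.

$4561454.21

D_1 = 362637.00000
D_2 = 394911.69300
D_3 = 430058.83368
Terminal value at year 3: TV = D_3×(1+g_2)/(r−g_2) = 454142.12836/0.084 = 5406453.90908
P_0 = D_1/(1+r)^1 + D_2/(1+r)^2 + D_3/(1+r)^3 + TV/(1+r)^3
    = 318102.63158 + 303871.72438 + 290277.46302 + 3649202.39229 = 4561454.21127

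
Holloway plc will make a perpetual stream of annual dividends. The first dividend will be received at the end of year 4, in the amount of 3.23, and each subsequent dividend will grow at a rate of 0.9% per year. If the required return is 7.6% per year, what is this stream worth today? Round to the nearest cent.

38.70

Value at end of year 3: C₁ / (r − g) = 3.23 / (0.076 − 0.009) = 48.2090
Discount to today: PV = 48.2090 / (1 + 0.076)^3 = 48.2090 / 1.245767 = 38.70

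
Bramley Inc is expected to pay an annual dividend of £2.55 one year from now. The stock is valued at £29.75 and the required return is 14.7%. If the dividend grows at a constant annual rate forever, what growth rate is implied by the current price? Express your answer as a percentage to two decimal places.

P = D₁/(r−g) ⇒ g = r − D₁/P = 0.147 − £2.55/£29.75 = 0.061286

6.13%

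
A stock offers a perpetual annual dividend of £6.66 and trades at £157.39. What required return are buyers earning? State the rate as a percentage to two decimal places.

P = C/r ⇒ r = C/P = £6.66/£157.39 = 0.042315

4.23%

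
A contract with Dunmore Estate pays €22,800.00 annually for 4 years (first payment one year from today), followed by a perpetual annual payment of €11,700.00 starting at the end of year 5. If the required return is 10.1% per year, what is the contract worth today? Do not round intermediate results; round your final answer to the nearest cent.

€150951.06

PV of 4-year annuity: €22,800.00 × [1 − (1+0.101)^−4] / 0.101 = 72116.76016
Perpetuity value at year 4: €11,700.00 / 0.101 = 115841.58416
PV of perpetuity: 115841.58416 / (1+0.101)^4 = 78834.29934
Total PV = 72116.76016 + 78834.29934 = 150951.05950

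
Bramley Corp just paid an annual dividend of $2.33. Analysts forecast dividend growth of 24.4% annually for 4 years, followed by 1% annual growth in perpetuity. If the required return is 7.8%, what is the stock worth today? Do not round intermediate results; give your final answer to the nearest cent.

$74.88

D_1 = 2.89852
D_2 = 3.60576
D_3 = 4.48556
D_4 = 5.58004
Terminal value at year 4: TV = D_4×(1+g_2)/(r−g_2) = 5.63584/0.068 = 82.88003
P_0 = D_1/(1+r)^1 + D_2/(1+r)^2 + D_3/(1+r)^3 + D_4/(1+r)^4 + TV/(1+r)^4
    = 2.68879 + 3.10284 + 3.58064 + 4.13202 + 61.37265 = 74.87694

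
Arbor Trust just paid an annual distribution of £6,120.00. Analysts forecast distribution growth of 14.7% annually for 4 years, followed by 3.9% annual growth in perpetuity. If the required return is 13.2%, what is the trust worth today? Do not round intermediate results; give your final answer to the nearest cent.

D_1 = 7019.64000
D_2 = 8051.52708
D_3 = 9235.10156
D_4 = 10592.66149
Terminal value at year 4: TV = D_4×(1+g_2)/(r−g_2) = 11005.77529/0.093 = 118341.66977
P_0 = D_1/(1+r)^1 + D_2/(1+r)^2 + D_3/(1+r)^3 + D_4/(1+r)^4 + TV/(1+r)^4
    = 6201.09541 + 6283.26540 + 6366.52422 + 6450.88629 + 72069.57904 = 97371.35035

£97371.35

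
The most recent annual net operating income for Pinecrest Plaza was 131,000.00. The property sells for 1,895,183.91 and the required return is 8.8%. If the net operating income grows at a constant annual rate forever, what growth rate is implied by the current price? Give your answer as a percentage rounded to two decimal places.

1.77%

P = D₀(1+g)/(r−g) ⇒ P(r−g) = D₀(1+g) ⇒ g(P+D₀) = P·r − D₀
g = (P·r − D₀)/(P + D₀) = (1,895,183.91×0.088 − 131,000.00) / (1,895,183.91 + 131,000.00) = 0.017657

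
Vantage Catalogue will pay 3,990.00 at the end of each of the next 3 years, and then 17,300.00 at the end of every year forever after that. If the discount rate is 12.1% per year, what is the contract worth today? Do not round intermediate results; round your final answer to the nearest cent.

PV of 3-year annuity: 3,990.00 × [1 − (1+0.121)^−3] / 0.121 = 9566.86280
Perpetuity value at year 3: 17,300.00 / 0.121 = 142975.20661
PV of perpetuity: 142975.20661 / (1+0.121)^3 = 101494.82405
Total PV = 9566.86280 + 101494.82405 = 111061.68685

111061.69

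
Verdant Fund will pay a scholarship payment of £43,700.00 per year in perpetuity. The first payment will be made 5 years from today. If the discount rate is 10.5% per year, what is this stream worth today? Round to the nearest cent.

Value at end of year 4: C / r = £43,700.00 / 0.105 = £416,190.4762
Discount to today: PV = £416,190.4762 / (1 + 0.105)^4 = £416,190.4762 / 1.490902 = £279,153.47

£279153.47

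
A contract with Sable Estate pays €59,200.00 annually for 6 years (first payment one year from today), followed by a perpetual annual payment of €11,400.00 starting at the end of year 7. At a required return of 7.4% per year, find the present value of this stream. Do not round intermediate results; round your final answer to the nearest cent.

PV of 6-year annuity: €59,200.00 × [1 − (1+0.074)^−6] / 0.074 = 278728.11849
Perpetuity value at year 6: €11,400.00 / 0.074 = 154054.05405
PV of perpetuity: 154054.05405 / (1+0.074)^6 = 100380.05826
Total PV = 278728.11849 + 100380.05826 = 379108.17675

€379108.18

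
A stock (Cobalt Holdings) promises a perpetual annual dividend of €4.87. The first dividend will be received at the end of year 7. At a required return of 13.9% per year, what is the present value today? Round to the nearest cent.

Value at end of year 6: C / r = €4.87 / 0.139 = €35.0360
Discount to today: PV = €35.0360 / (1 + 0.139)^6 = €35.0360 / 2.183445 = €16.05

€16.05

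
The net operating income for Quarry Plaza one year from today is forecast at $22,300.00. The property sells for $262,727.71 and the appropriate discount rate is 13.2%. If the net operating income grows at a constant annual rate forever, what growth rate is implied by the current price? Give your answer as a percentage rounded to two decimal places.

4.71%

P = D₁/(r−g) ⇒ g = r − D₁/P = 0.132 − $22,300.00/$262,727.71 = 0.047121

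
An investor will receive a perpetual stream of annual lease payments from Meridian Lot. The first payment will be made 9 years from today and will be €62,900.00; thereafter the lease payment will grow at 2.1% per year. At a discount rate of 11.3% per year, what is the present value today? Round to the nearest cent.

€290336.41

Value at end of year 8: C₁ / (r − g) = €62,900.00 / (0.113 − 0.021) = €683,695.6522
Discount to today: PV = €683,695.6522 / (1 + 0.113)^8 = €683,695.6522 / 2.354840 = €290,336.41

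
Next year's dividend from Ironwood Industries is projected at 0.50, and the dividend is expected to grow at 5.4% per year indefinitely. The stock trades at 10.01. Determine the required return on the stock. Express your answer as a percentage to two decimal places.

P = D₁/(r − g) ⇒ r = D₁/P + g = 0.5000/10.01 + 0.054 = 0.049950 + 0.054 = 0.103950

10.40%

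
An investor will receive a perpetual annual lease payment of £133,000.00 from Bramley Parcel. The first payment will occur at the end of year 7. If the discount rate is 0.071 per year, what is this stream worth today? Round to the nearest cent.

Value at end of year 6: C / r = £133,000.00 / 0.071 = £1,873,239.4366
Discount to today: PV = £1,873,239.4366 / (1 + 0.071)^6 = £1,873,239.4366 / 1.509165 = £1,241,242.01

£1241242.01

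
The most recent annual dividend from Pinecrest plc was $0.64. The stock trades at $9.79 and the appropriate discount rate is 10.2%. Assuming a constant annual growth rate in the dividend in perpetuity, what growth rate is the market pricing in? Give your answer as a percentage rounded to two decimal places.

P = D₀(1+g)/(r−g) ⇒ P(r−g) = D₀(1+g) ⇒ g(P+D₀) = P·r − D₀
g = (P·r − D₀)/(P + D₀) = ($9.79×0.102 − $0.64) / ($9.79 + $0.64) = 0.034380

3.44%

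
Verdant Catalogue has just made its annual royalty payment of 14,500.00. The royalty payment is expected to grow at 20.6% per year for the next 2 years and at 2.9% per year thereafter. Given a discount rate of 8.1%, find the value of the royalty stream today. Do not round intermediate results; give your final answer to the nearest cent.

391351.42

D_1 = 17487.00000
D_2 = 21089.32200
Terminal value at year 2: TV = D_2×(1+g_2)/(r−g_2) = 21700.91234/0.052 = 417325.23727
P_0 = D_1/(1+r)^1 + D_2/(1+r)^2 + TV/(1+r)^2
    = 16176.68825 + 18047.25812 + 357127.47325 = 391351.41963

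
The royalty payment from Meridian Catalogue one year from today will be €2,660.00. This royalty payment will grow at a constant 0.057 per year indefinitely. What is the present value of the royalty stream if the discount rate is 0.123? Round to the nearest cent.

Growing perpetuity: P = D₁ / (r − g) = €2,660.0000 / (0.123 − 0.057) = €40,303.03

€40303.03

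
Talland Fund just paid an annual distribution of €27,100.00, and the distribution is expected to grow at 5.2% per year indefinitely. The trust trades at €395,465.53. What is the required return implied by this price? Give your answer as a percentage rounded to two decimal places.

12.41%

D₁ = €27,100.00 × 1.052 = €28,509.2000
P = D₁/(r − g) ⇒ r = D₁/P + g = €28,509.2000/€395,465.53 + 0.052 = 0.072090 + 0.052 = 0.124090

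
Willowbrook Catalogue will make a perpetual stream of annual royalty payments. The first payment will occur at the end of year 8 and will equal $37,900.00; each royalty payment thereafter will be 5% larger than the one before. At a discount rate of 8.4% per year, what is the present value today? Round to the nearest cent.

Value at end of year 7: C₁ / (r − g) = $37,900.00 / (0.084 − 0.05) = $1,114,705.8824
Discount to today: PV = $1,114,705.8824 / (1 + 0.084)^7 = $1,114,705.8824 / 1.758754 = $633,804.50

$633804.50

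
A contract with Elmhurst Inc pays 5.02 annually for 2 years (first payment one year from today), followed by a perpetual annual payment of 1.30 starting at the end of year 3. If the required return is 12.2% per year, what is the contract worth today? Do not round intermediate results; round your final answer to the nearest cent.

16.93

PV of 2-year annuity: 5.02 × [1 − (1+0.122)^−2] / 0.122 = 8.46181
Perpetuity value at year 2: 1.30 / 0.122 = 10.65574
PV of perpetuity: 10.65574 / (1+0.122)^2 = 8.46443
Total PV = 8.46181 + 8.46443 = 16.92624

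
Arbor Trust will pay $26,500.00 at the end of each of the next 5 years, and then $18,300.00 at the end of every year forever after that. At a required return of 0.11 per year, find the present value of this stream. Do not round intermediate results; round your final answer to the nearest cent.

$196669.99

PV of 5-year annuity: $26,500.00 × [1 − (1+0.11)^−5] / 0.11 = 97941.27097
Perpetuity value at year 5: $18,300.00 / 0.11 = 166363.63636
PV of perpetuity: 166363.63636 / (1+0.11)^5 = 98728.72094
Total PV = 97941.27097 + 98728.72094 = 196669.99191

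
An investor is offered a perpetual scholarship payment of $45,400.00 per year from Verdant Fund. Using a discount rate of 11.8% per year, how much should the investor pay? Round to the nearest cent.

Level perpetuity: PV = C / r = $45,400.00 / 0.118 = $384,745.76

$384745.76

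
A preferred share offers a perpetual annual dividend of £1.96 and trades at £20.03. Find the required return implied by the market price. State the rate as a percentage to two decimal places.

9.79%

P = C/r ⇒ r = C/P = £1.96/£20.03 = 0.097853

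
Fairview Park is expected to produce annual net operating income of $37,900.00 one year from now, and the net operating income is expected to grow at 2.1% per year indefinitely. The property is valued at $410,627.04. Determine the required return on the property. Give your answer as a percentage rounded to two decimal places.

11.33%

P = D₁/(r − g) ⇒ r = D₁/P + g = $37,900.0000/$410,627.04 + 0.021 = 0.092298 + 0.021 = 0.113298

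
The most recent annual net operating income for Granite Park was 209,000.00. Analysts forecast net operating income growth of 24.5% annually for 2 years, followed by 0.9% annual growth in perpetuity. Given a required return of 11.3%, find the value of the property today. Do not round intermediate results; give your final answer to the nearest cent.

D_1 = 260205.00000
D_2 = 323955.22500
Terminal value at year 2: TV = D_2×(1+g_2)/(r−g_2) = 326870.82203/0.104 = 3142988.67332
P_0 = D_1/(1+r)^1 + D_2/(1+r)^2 + TV/(1+r)^2
    = 233787.06199 + 261513.82945 + 2537187.05692 = 3032487.94837

3032487.95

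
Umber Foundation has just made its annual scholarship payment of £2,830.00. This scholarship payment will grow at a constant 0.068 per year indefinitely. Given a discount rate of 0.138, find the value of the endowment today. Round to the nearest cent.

£43177.71

D₁ = D₀ × (1 + g) = £2,830.00 × 1.068 = £3,022.4400
Growing perpetuity: P = D₁ / (r − g) = £3,022.4400 / (0.138 − 0.068) = £43,177.71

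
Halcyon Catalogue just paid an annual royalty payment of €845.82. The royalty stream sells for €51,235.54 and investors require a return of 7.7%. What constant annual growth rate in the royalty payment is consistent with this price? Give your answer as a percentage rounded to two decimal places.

5.95%

P = D₀(1+g)/(r−g) ⇒ P(r−g) = D₀(1+g) ⇒ g(P+D₀) = P·r − D₀
g = (P·r − D₀)/(P + D₀) = (€51,235.54×0.077 − €845.82) / (€51,235.54 + €845.82) = 0.059509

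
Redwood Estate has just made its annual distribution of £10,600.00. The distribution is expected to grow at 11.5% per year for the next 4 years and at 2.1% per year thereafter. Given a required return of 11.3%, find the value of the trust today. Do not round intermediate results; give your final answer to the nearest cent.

D_1 = 11819.00000
D_2 = 13178.18500
D_3 = 14693.67627
D_4 = 16383.44905
Terminal value at year 4: TV = D_4×(1+g_2)/(r−g_2) = 16727.50148/0.092 = 181820.66822
P_0 = D_1/(1+r)^1 + D_2/(1+r)^2 + D_3/(1+r)^3 + D_4/(1+r)^4 + TV/(1+r)^4
    = 10619.04762 + 10638.12947 + 10657.24560 + 10676.39609 + 118484.78701 = 161075.60579

£161075.61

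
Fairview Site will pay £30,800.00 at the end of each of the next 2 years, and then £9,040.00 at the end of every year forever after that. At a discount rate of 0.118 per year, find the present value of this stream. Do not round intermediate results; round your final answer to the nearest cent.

PV of 2-year annuity: £30,800.00 × [1 − (1+0.118)^−2] / 0.118 = 52190.69319
Perpetuity value at year 2: £9,040.00 / 0.118 = 76610.16949
PV of perpetuity: 76610.16949 / (1+0.118)^2 = 61291.86214
Total PV = 52190.69319 + 61291.86214 = 113482.55533

£113482.56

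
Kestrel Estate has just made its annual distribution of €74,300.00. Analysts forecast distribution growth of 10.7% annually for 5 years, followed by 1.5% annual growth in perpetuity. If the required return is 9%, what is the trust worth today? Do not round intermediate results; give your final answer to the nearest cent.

€1475671.47

D_1 = 82250.10000
D_2 = 91050.86070
D_3 = 100793.30279
D_4 = 111578.18619
D_5 = 123517.05212
Terminal value at year 5: TV = D_5×(1+g_2)/(r−g_2) = 125369.80790/0.075 = 1671597.43865
P_0 = D_1/(1+r)^1 + D_2/(1+r)^2 + D_3/(1+r)^3 + D_4/(1+r)^4 + D_5/(1+r)^5 + TV/(1+r)^5
    = 75458.80734 + 76635.68782 + 77830.92332 + 79044.80010 + 80277.60891 + 1086423.64063 = 1475671.46813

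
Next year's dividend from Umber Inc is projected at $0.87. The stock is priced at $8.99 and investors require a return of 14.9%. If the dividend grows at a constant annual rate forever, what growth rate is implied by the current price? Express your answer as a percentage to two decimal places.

5.22%

P = D₁/(r−g) ⇒ g = r − D₁/P = 0.149 − $0.87/$8.99 = 0.052226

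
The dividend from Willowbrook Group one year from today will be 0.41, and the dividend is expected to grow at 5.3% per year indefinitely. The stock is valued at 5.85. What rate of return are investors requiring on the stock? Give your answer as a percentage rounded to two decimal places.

12.31%

P = D₁/(r − g) ⇒ r = D₁/P + g = 0.4100/5.85 + 0.053 = 0.070085 + 0.053 = 0.123085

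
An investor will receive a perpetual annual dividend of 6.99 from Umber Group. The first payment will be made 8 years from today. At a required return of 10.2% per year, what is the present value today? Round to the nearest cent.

34.72

Value at end of year 7: C / r = 6.99 / 0.102 = 68.5294
Discount to today: PV = 68.5294 / (1 + 0.102)^7 = 68.5294 / 1.973655 = 34.72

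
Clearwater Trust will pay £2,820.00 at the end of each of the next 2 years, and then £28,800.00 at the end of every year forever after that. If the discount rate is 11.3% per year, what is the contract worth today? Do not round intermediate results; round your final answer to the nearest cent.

PV of 2-year annuity: £2,820.00 × [1 − (1+0.113)^−2] / 0.113 = 4810.14620
Perpetuity value at year 2: £28,800.00 / 0.113 = 254867.25664
PV of perpetuity: 254867.25664 / (1+0.113)^2 = 205742.35926
Total PV = 4810.14620 + 205742.35926 = 210552.50546

£210552.51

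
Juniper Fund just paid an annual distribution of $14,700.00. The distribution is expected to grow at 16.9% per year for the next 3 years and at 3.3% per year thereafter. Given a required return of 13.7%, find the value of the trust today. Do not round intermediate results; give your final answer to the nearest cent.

D_1 = 17184.30000
D_2 = 20088.44670
D_3 = 23483.39419
Terminal value at year 3: TV = D_3×(1+g_2)/(r−g_2) = 24258.34620/0.104 = 233253.32885
P_0 = D_1/(1+r)^1 + D_2/(1+r)^2 + D_3/(1+r)^3 + TV/(1+r)^3
    = 15113.72032 + 15539.08448 + 15976.42019 + 158688.86590 = 205318.09088

$205318.09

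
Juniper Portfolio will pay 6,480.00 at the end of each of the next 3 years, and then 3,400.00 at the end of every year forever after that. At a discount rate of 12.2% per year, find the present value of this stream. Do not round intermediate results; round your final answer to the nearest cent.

35241.14

PV of 3-year annuity: 6,480.00 × [1 − (1+0.122)^−3] / 0.122 = 15510.53240
Perpetuity value at year 3: 3,400.00 / 0.122 = 27868.85246
PV of perpetuity: 27868.85246 / (1+0.122)^3 = 19730.61015
Total PV = 15510.53240 + 19730.61015 = 35241.14255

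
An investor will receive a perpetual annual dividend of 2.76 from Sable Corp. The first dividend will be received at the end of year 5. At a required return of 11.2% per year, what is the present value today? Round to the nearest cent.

16.12

Value at end of year 4: C / r = 2.76 / 0.112 = 24.6429
Discount to today: PV = 24.6429 / (1 + 0.112)^4 = 24.6429 / 1.529041 = 16.12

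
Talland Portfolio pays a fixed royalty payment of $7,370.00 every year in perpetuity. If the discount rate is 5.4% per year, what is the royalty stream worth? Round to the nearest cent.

Level perpetuity: PV = C / r = $7,370.00 / 0.054 = $136,481.48

$136481.48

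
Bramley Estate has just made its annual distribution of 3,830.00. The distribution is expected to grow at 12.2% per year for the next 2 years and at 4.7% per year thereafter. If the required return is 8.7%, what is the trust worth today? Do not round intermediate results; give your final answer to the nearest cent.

114843.98

D_1 = 4297.26000
D_2 = 4821.52572
Terminal value at year 2: TV = D_2×(1+g_2)/(r−g_2) = 5048.13743/0.04 = 126203.43572
P_0 = D_1/(1+r)^1 + D_2/(1+r)^2 + TV/(1+r)^2
    = 3953.32107 + 4080.61291 + 106810.04302 = 114843.97700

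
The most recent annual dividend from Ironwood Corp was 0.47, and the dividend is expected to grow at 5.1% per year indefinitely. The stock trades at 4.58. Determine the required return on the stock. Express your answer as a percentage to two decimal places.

D₁ = 0.47 × 1.051 = 0.4940
P = D₁/(r − g) ⇒ r = D₁/P + g = 0.4940/4.58 + 0.051 = 0.107854 + 0.051 = 0.158854

15.89%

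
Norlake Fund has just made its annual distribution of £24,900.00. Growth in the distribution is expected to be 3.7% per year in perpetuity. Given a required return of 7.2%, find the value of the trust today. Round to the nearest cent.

D₁ = D₀ × (1 + g) = £24,900.00 × 1.037 = £25,821.3000
Growing perpetuity: P = D₁ / (r − g) = £25,821.3000 / (0.072 − 0.037) = £737,751.43

£737751.43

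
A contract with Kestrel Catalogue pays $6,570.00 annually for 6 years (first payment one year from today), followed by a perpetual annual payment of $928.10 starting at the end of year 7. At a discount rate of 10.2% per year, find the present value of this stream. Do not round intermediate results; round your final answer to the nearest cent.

$33527.62

PV of 6-year annuity: $6,570.00 × [1 − (1+0.102)^−6] / 0.102 = 28447.13189
Perpetuity value at year 6: $928.10 / 0.102 = 9099.01961
PV of perpetuity: 9099.01961 / (1+0.102)^6 = 5080.48337
Total PV = 28447.13189 + 5080.48337 = 33527.61526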